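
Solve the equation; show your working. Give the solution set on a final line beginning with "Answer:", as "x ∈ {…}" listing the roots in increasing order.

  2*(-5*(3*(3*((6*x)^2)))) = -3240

Step 1. [2*(-5*(3*(3*((6*x)^2)))) = -3240] leading coefficient 2: divide by 2, so div: -5*(3*(3*((6*x)^2))) = -1620.
Step 2. [-5*(3*(3*((6*x)^2))) = -1620] divide by the outer -5, so div: 3*(3*((6*x)^2)) = 324.
Step 3. [3*(3*((6*x)^2)) = 324] 3 out front; divide by 3, so div: 3*((6*x)^2) = 108.
Step 4. [3*((6*x)^2) = 108] 3·(inner) — divide through by 3. So div: (6*x)^2 = 36.
Step 5. [(6*x)^2 = 36] √ both sides: 36 ≥ 0 gives two branches ⇒ sqrt: 6*x = 6 or -6.
Step 6. [6*x = 6 or -6] LHS = 6·(…); ÷6 both sides, so div: x = 1 or -1.

Answer: x ∈ {-1, 1}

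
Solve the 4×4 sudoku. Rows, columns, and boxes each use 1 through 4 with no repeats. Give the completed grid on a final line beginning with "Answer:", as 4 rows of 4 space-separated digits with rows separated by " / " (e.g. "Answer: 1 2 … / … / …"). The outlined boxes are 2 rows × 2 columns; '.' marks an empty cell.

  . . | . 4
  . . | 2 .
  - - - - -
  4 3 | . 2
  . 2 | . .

Step 1. [r1c2∈{1}] nothing but 1 survives at r1c2 ⇒ r1c2=1.
Step 2. [r1c3∈{3}] r1c3 is down to just 3 ⇒ r1c3=3.
Step 3. [r3c3∈{1}] r3c3 is down to just 1, so r3c3=1.
Step 4. [r1c1∈{2}] nothing but 2 survives at r1c1, so r1c1=2.
Step 5. [r4c4∈{3}] r4c4 is down to just 3 ⇒ r4c4=3.
Step 6. [r2c4∈{1}] nothing but 1 survives at r2c4. So r2c4=1.
Step 7. [r4c1∈{1}] r4c1 has the single candidate 1. So r4c1=1.
Step 8. [r2c1∈{3}] r2c1 is down to just 3. So r2c1=3.
Step 9. [r2c2∈{4}] r2c2 is down to just 4, so r2c2=4.
Step 10. [r4c3∈{4}] r4c3's peers cover all but 4, so r4c3=4.

Answer: 2 1 3 4 / 3 4 2 1 / 4 3 1 2 / 1 2 4 3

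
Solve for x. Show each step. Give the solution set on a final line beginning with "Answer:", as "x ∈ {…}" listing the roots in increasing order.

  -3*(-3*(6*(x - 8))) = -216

Step 1. [-3*(-3*(6*(x - 8))) = -216] leading coefficient -3: divide by -3, so div: -3*(6*(x - 8)) = 72.
Step 2. [-3*(6*(x - 8)) = 72] -3 out front; divide by -3. So div: 6*(x - 8) = -24.
Step 3. [6*(x - 8) = -24] 6 out front; divide by 6. So div: x - 8 = -4.
Step 4. [x - 8 = -4] the outer -8 inverts by adding 8. So sub: x = 4.

Answer: x ∈ {4}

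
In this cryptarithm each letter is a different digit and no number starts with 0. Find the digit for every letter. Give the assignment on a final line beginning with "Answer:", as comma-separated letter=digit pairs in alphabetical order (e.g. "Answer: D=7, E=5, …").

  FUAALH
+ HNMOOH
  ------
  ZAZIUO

Step 1. [col 1: H + H ≡ O (mod 10)] column 1 (H + H ≡ O (mod 10), carry-in 0) doesn't pin O yet; pick O=4 and continue. So O=4.
Step 2. [col 1: H + H ≡ O (mod 10)] several values work for H in column 1 (H + H ≡ O (mod 10), carry-in 0); try H=2. So H=2.
Step 3. [col 2: L + O ≡ U (mod 10)] column 2 (L + O ≡ U (mod 10), carry-in 0) doesn't pin L yet; pick L=3 and continue ⇒ L=3.
Step 4. [col 2: L + O ≡ U (mod 10)] from column 2 (L=3, O=4, carry-in 0, digits 2,3,4 already taken and all letters distinct): U must equal 7. So U=7.
Step 5. [col 3: A + O ≡ I (mod 10)] I=0 is one option consistent with column 3 (A + O ≡ I (mod 10), carry-in 0) — take it. So I=0.
Step 6. [col 3: A + O ≡ I (mod 10)] from column 3 (O=4, I=0, carry-in 0, digits 0,2,3,4,7 already taken and all letters distinct): A must equal 6 ⇒ A=6.
Step 7. [col 4: A + M ≡ Z (mod 10)] several values work for Z in column 4 (A + M ≡ Z (mod 10), carry-in 1); try Z=8. So Z=8.
Step 8. [col 4: A + M ≡ Z (mod 10)] from column 4 (A=6, Z=8, carry-in 1, digits 0,2,3,4,6,7,8 already taken and all letters distinct): M must equal 1, so M=1.
Step 9. [col 5: U + N ≡ A (mod 10)] from column 5 (U=7, A=6, carry-in 0, digits 0,1,2,3,4,6,7,8 already taken and all letters distinct): N must equal 9 ⇒ N=9.
Step 10. [col 6: F + H ≡ Z (mod 10)] in column 6 we have F+H≡Z with carry-in 1; given H=2, Z=8 and digits 0,1,2,3,4,6,7,8,9 already taken and all letters distinct, that pins F to 5 ⇒ F=5.

Answer: A=6, F=5, H=2, I=0, L=3, M=1, N=9, O=4, U=7, Z=8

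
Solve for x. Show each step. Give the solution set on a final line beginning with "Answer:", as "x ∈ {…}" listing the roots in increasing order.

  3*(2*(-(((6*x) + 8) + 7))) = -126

Step 1. [3*(2*(-(((6*x) + 8) + 7))) = -126] 3·(inner) — divide through by 3, so div: 2*(-(((6*x) + 8) + 7)) = -42.
Step 2. [2*(-(((6*x) + 8) + 7)) = -42] leading coefficient 2: divide by 2. So div: -(((6*x) + 8) + 7) = -21.
Step 3. [-(((6*x) + 8) + 7) = -21] leading − — multiply by −1, so neg: ((6*x) + 8) + 7 = 21.
Step 4. [((6*x) + 8) + 7 = 21] the outer +7 inverts by subtracting 7 ⇒ sub: (6*x) + 8 = 14.
Step 5. [(6*x) + 8 = 14] +8 is outermost — subtract 8 both sides. So sub: 6*x = 6.
Step 6. [6*x = 6] leading coefficient 6: divide by 6, so div: x = 1.

Answer: x ∈ {1}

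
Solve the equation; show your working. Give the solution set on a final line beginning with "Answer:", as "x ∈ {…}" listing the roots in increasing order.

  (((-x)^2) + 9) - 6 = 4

Step 1. [(((-x)^2) + 9) - 6 = 4] add 6: x sits inside (… - 6). So sub: ((-x)^2) + 9 = 10.
Step 2. [((-x)^2) + 9 = 10] subtract 9: x sits inside (… + 9), so sub: (-x)^2 = 1.
Step 3. [(-x)^2 = 1] LHS squared, RHS 1 ≥ 0: apply √ (±) ⇒ sqrt: -x = 1 or -1.
Step 4. [-x = 1 or -1] flip signs both sides ⇒ neg: x = -1 or 1.

Answer: x ∈ {-1, 1}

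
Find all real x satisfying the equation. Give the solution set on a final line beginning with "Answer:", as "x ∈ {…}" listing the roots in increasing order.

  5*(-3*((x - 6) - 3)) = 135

Step 1. [5*(-3*((x - 6) - 3)) = 135] 5 out front; divide by 5 ⇒ div: -3*((x - 6) - 3) = 27.
Step 2. [-3*((x - 6) - 3) = 27] -3 out front; divide by -3. So div: (x - 6) - 3 = -9.
Step 3. [(x - 6) - 3 = -9] peel the -3: add 3 from each side, so sub: x - 6 = -6.
Step 4. [x - 6 = -6] peel the -6: add 6 from each side, so sub: x = 0.

Answer: x ∈ {0}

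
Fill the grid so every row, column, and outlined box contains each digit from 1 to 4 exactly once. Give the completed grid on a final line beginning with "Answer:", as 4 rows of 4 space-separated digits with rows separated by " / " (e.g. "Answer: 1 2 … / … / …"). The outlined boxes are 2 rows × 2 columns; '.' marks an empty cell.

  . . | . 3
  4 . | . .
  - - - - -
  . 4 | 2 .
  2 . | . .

Step 1. [r1c1∈{1}] r1c1 is down to just 1. So r1c1=1.
Step 2. [r4c3∈{1,3,4}] r4c3 is the only open cell in col 3 admitting 3. So r4c3=3.
Step 3. [r3c4∈{1}] r3c4 has the single candidate 1. So r3c4=1.
Step 4. [r2c4∈{2}] r2c4's peers cover all but 2 ⇒ r2c4=2.
Step 5. [r4c4∈{4}] nothing but 4 survives at r4c4, so r4c4=4.
Step 6. [r3c1∈{3}] r3c1 has the single candidate 3. So r3c1=3.
Step 7. [r4c2∈{1}] r4c2 is down to just 1, so r4c2=1.
Step 8. [r2c3∈{1}] r2c3's peers cover all but 1. So r2c3=1.
Step 9. [r1c3∈{4}] r1c3 is down to just 4. So r1c3=4.
Step 10. [r2c2∈{3}] r2c2 is down to just 3. So r2c2=3.
Step 11. [r1c2∈{2}] r1c2 is down to just 2. So r1c2=2.

Answer: 1 2 4 3 / 4 3 1 2 / 3 4 2 1 / 2 1 3 4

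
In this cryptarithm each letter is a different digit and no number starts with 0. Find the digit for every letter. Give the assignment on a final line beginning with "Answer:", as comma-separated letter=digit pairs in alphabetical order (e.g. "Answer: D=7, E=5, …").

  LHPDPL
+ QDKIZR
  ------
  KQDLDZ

Step 1. [col 1: L + R ≡ Z (mod 10)] no forcing yet in column 1 (carry-in 0); Z=8 is free and consistent — try it, so Z=8.
Step 2. [col 1: L + R ≡ Z (mod 10)] no forcing yet in column 1 (carry-in 0); L=2 is free and consistent — try it, so L=2.
Step 3. [col 1: L + R ≡ Z (mod 10)] column 1 reads L+R+carry(0)=Z with L=2, Z=8; with digits 2,8 already taken and all letters distinct, the only value for R is 6 ⇒ R=6.
Step 4. [col 2: P + Z ≡ D (mod 10)] P=1 is one option consistent with column 2 (P + Z ≡ D (mod 10), carry-in 0) — take it ⇒ P=1.
Step 5. [col 2: P + Z ≡ D (mod 10)] column 2: given P=1, Z=8, carry-in 0, and digits 1,2,6,8 already taken and all letters distinct, P+Z≡D (mod 10) forces D=9. So D=9.
Step 6. [col 3: D + I ≡ L (mod 10)] from column 3 (D=9, L=2, carry-in 0, digits 1,2,6,8,9 already taken and all letters distinct): I must equal 3. So I=3.
Step 7. [col 4: P + K ≡ D (mod 10)] column 4: given P=1, D=9, carry-in 1, and digits 1,2,3,6,8,9 already taken and all letters distinct, P+K≡D (mod 10) forces K=7. So K=7.
Step 8. [col 5: H + D ≡ Q (mod 10)] in column 5 we have H+D≡Q with carry-in 0; given D=9 and digits 1,2,3,6,7,8,9 already taken and all letters distinct, that pins H to 5. So H=5.
Step 9. [col 5: H + D ≡ Q (mod 10)] from column 5 (H=5, D=9, carry-in 0, digits 1,2,3,5,6,7,8,9 already taken and all letters distinct): Q must equal 4, so Q=4.

Answer: D=9, H=5, I=3, K=7, L=2, P=1, Q=4, R=6, Z=8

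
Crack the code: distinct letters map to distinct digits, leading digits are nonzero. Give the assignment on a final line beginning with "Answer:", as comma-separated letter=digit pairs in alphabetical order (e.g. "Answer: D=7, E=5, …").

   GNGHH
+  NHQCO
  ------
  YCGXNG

Step 1. [col 1: H + O ≡ G (mod 10)] several values work for O in column 1 (H + O ≡ G (mod 10), carry-in 0); try O=6. So O=6.
Step 2. [Y] adding two 5-digit numbers gives at most 5+1 digits, and here it does — Y is that final carry and must be 1. So Y=1.
Step 3. [col 1: H + O ≡ G (mod 10)] G=8 is one option consistent with column 1 (H + O ≡ G (mod 10), carry-in 0) — take it. So G=8.
Step 4. [col 1: H + O ≡ G (mod 10)] column 1: given O=6, G=8, carry-in 0, and digits 1,6,8 already taken and all letters distinct, H+O≡G (mod 10) forces H=2, so H=2.
Step 5. [col 2: H + C ≡ N (mod 10)] column 2 (H + C ≡ N (mod 10), carry-in 0) doesn't pin N yet; pick N=5 and continue ⇒ N=5.
Step 6. [col 2: H + C ≡ N (mod 10)] column 2 reads H+C+carry(0)=N with H=2, N=5; with digits 1,2,5,6,8 already taken and all letters distinct, the only value for C is 3 ⇒ C=3.
Step 7. [col 3: G + Q ≡ X (mod 10)] column 3: given G=8, carry-in 0, and digits 1,2,3,5,6,8 already taken and all letters distinct, G+Q≡X (mod 10) forces Q=9, so Q=9.
Step 8. [col 3: G + Q ≡ X (mod 10)] in column 3 we have G+Q≡X with carry-in 0; given G=8, Q=9 and digits 1,2,3,5,6,8,9 already taken and all letters distinct, that pins X to 7, so X=7.

Answer: C=3, G=8, H=2, N=5, O=6, Q=9, X=7, Y=1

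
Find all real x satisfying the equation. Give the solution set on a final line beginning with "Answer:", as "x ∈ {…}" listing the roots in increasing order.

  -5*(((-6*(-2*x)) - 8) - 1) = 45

Step 1. [-5*(((-6*(-2*x)) - 8) - 1) = 45] -5 out front; divide by -5. So div: ((-6*(-2*x)) - 8) - 1 = -9.
Step 2. [((-6*(-2*x)) - 8) - 1 = -9] the outer -1 inverts by adding 1 ⇒ sub: (-6*(-2*x)) - 8 = -8.
Step 3. [(-6*(-2*x)) - 8 = -8] add 8: x sits inside (… - 8) ⇒ sub: -6*(-2*x) = 0.
Step 4. [-6*(-2*x) = 0] leading coefficient -6: divide by -6 ⇒ div: -2*x = 0.
Step 5. [-2*x = 0] -2 out front; divide by -2. So div: x = 0.

Answer: x ∈ {0}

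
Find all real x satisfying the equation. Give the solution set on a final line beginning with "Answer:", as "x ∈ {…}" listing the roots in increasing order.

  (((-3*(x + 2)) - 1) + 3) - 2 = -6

Step 1. [(((-3*(x + 2)) - 1) + 3) - 2 = -6] -2 is outermost — add 2 both sides. So sub: ((-3*(x + 2)) - 1) + 3 = -4.
Step 2. [((-3*(x + 2)) - 1) + 3 = -4] subtract 3: x sits inside (… + 3) ⇒ sub: (-3*(x + 2)) - 1 = -7.
Step 3. [(-3*(x + 2)) - 1 = -7] add 1: x sits inside (… - 1) ⇒ sub: -3*(x + 2) = -6.
Step 4. [-3*(x + 2) = -6] divide by the outer -3, so div: x + 2 = 2.
Step 5. [x + 2 = 2] +2 is outermost — subtract 2 both sides ⇒ sub: x = 0.

Answer: x ∈ {0}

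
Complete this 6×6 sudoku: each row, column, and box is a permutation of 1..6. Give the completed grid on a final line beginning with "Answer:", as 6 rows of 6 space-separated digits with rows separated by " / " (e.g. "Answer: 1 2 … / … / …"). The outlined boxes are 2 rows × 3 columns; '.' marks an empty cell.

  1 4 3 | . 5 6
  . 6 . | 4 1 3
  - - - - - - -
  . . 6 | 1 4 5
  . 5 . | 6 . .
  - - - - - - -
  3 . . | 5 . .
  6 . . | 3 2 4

Step 1. [r4c3∈{1,2,4}] 1 has one home in row 4: r4c3. So r4c3=1.
Step 2. [r3c1∈{2}] r3c1 has the single candidate 2 ⇒ r3c1=2.
Step 3. [r2c3∈{2,5}] r2c3 is the only open cell in row 2 admitting 2. So r2c3=2.
Step 4. [r5c2∈{1,2}] across row 5, 2 lands solely at r5c2, so r5c2=2.
Step 5. [r5c5∈{6}] r5c5's peers cover all but 6. So r5c5=6.
Step 6. [r2c1∈{5}] nothing but 5 survives at r2c1. So r2c1=5.
Step 7. [r4c6∈{2}] r4c6 is down to just 2 ⇒ r4c6=2.
Step 8. [r4c5∈{3}] only 3 remains possible at r4c5 ⇒ r4c5=3.
Step 9. [r5c3∈{4}] r5c3 is down to just 4, so r5c3=4.
Step 10. [r3c2∈{3}] nothing but 3 survives at r3c2. So r3c2=3.
Step 11. [r6c2∈{1}] nothing but 1 survives at r6c2, so r6c2=1.
Step 12. [r4c1∈{4}] only 4 remains possible at r4c1. So r4c1=4.
Step 13. [r1c4∈{2}] only 2 remains possible at r1c4, so r1c4=2.
Step 14. [r5c6∈{1}] r5c6's peers cover all but 1 ⇒ r5c6=1.
Step 15. [r6c3∈{5}] nothing but 5 survives at r6c3, so r6c3=5.

Answer: 1 4 3 2 5 6 / 5 6 2 4 1 3 / 2 3 6 1 4 5 / 4 5 1 6 3 2 / 3 2 4 5 6 1 / 6 1 5 3 2 4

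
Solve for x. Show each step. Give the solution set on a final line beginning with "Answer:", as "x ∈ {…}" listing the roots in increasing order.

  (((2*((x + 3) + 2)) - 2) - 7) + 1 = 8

Step 1. [(((2*((x + 3) + 2)) - 2) - 7) + 1 = 8] subtract 1: x sits inside (… + 1). So sub: ((2*((x + 3) + 2)) - 2) - 7 = 7.
Step 2. [((2*((x + 3) + 2)) - 2) - 7 = 7] 7 comes off first (add 7), so sub: (2*((x + 3) + 2)) - 2 = 14.
Step 3. [(2*((x + 3) + 2)) - 2 = 14] common factor 2 (LHS and 14) — divide through. So factor: ((x + 3) + 2) - 1 = 7.
Step 4. [((x + 3) + 2) - 1 = 7] peel the -1: add 1 from each side. So sub: (x + 3) + 2 = 8.
Step 5. [(x + 3) + 2 = 8] 2 comes off first (subtract 2) ⇒ sub: x + 3 = 6.
Step 6. [x + 3 = 6] +3 is outermost — subtract 3 both sides ⇒ sub: x = 3.

Answer: x ∈ {3}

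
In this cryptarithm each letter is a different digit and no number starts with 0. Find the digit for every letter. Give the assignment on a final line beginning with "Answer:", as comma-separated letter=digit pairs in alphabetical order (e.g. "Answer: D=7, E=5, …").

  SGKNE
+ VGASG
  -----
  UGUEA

Step 1. [col 1: E + G ≡ A (mod 10)] column 1 (E + G ≡ A (mod 10), carry-in 0) doesn't pin G yet; pick G=9 and continue, so G=9.
Step 2. [col 1: E + G ≡ A (mod 10)] column 1 (E + G ≡ A (mod 10), carry-in 0) doesn't pin A yet; pick A=6 and continue, so A=6.
Step 3. [col 1: E + G ≡ A (mod 10)] column 1 reads E+G+carry(0)=A with G=9, A=6; with digits 6,9 already taken and all letters distinct, the only value for E is 7. So E=7.
Step 4. [col 2: N + S ≡ E (mod 10)] column 2 (N + S ≡ E (mod 10), carry-in 1) doesn't pin S yet; pick S=1 and continue, so S=1.
Step 5. [col 2: N + S ≡ E (mod 10)] column 2 reads N+S+carry(1)=E with S=1, E=7; with digits 1,6,7,9 already taken and all letters distinct, the only value for N is 5, so N=5.
Step 6. [col 3: K + A ≡ U (mod 10)] column 3 (K + A ≡ U (mod 10), carry-in 0) doesn't pin U yet; pick U=4 and continue. So U=4.
Step 7. [col 3: K + A ≡ U (mod 10)] in column 3 we have K+A≡U with carry-in 0; given A=6, U=4 and digits 1,4,5,6,7,9 already taken and all letters distinct, that pins K to 8. So K=8.
Step 8. [col 5: S + V ≡ U (mod 10)] from column 5 (S=1, U=4, carry-in 1, digits 1,4,5,6,7,8,9 already taken and all letters distinct): V must equal 2. So V=2.

Answer: A=6, E=7, G=9, K=8, N=5, S=1, U=4, V=2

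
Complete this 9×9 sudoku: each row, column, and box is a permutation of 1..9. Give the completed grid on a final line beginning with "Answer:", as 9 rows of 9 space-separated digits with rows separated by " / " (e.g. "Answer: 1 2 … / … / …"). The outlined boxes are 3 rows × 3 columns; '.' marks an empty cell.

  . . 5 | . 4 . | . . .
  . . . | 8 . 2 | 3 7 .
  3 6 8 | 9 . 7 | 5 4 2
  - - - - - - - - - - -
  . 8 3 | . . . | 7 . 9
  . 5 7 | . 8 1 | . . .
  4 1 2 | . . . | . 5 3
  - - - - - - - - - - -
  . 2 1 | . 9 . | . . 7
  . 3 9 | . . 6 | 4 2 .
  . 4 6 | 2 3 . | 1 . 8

Step 1. [r5c8∈{6}] nothing but 6 survives at r5c8. So r5c8=6.
Step 2. [r9c6∈{5}] r9c6 has the single candidate 5. So r9c6=5.
Step 3. [r1c7∈{6,8,9}] r1c7 is the only open cell in col 7 admitting 9. So r1c7=9.
Step 4. [r3c5∈{1}] nothing but 1 survives at r3c5. So r3c5=1.
Step 5. [r7c4∈{4}] r7c4 is down to just 4 ⇒ r7c4=4.
Step 6. [r8c5∈{7}] r8c5 has the single candidate 7, so r8c5=7.
Step 7. [r6c5∈{6}] only 6 remains possible at r6c5 ⇒ r6c5=6.
Step 8. [r1c4∈{3,6}] col 4 places 6 nowhere but r1c4. So r1c4=6.
Step 9. [r1c9∈{1}] r1c9's peers cover all but 1, so r1c9=1.
Step 10. [r7c1∈{5,8}] across row 7, 5 lands solely at r7c1. So r7c1=5.
Step 11. [r1c2∈{7}] r1c2's peers cover all but 7. So r1c2=7.
Step 12. [r5c1∈{9}] only 9 remains possible at r5c1 ⇒ r5c1=9.
Step 13. [r4c4∈{5}] r4c4 is down to just 5. So r4c4=5.
Step 14. [r8c9∈{5}] r8c9 has the single candidate 5. So r8c9=5.
Step 15. [r1c8∈{8}] r1c8 is down to just 8, so r1c8=8.
Step 16. [r4c8∈{1}] nothing but 1 survives at r4c8. So r4c8=1.
Step 17. [r7c8∈{3}] r7c8 is down to just 3. So r7c8=3.
Step 18. [r6c4∈{7}] nothing but 7 survives at r6c4 ⇒ r6c4=7.
Step 19. [r7c7∈{6}] r7c7 has the single candidate 6 ⇒ r7c7=6.
Step 20. [r2c2∈{9}] nothing but 9 survives at r2c2 ⇒ r2c2=9.
Step 21. [r5c9∈{4}] r5c9 has the single candidate 4 ⇒ r5c9=4.
Step 22. [r6c7∈{8}] only 8 remains possible at r6c7 ⇒ r6c7=8.
Step 23. [r2c9∈{6}] r2c9 is down to just 6. So r2c9=6.
Step 24. [r2c1∈{1}] r2c1 is down to just 1 ⇒ r2c1=1.
Step 25. [r4c1∈{6}] r4c1's peers cover all but 6 ⇒ r4c1=6.
Step 26. [r7c6∈{8}] only 8 remains possible at r7c6 ⇒ r7c6=8.
Step 27. [r4c5∈{2}] nothing but 2 survives at r4c5. So r4c5=2.
Step 28. [r8c1∈{8}] r8c1's peers cover all but 8 ⇒ r8c1=8.
Step 29. [r8c4∈{1}] r8c4's peers cover all but 1. So r8c4=1.
Step 30. [r4c6∈{4}] only 4 remains possible at r4c6 ⇒ r4c6=4.
Step 31. [r1c6∈{3}] r1c6's peers cover all but 3 ⇒ r1c6=3.
Step 32. [r5c4∈{3}] r5c4 has the single candidate 3, so r5c4=3.
Step 33. [r1c1∈{2}] nothing but 2 survives at r1c1. So r1c1=2.
Step 34. [r9c8∈{9}] r9c8 is down to just 9, so r9c8=9.
Step 35. [r2c3∈{4}] nothing but 4 survives at r2c3 ⇒ r2c3=4.
Step 36. [r9c1∈{7}] only 7 remains possible at r9c1, so r9c1=7.
Step 37. [r6c6∈{9}] nothing but 9 survives at r6c6. So r6c6=9.
Step 38. [r5c7∈{2}] only 2 remains possible at r5c7. So r5c7=2.
Step 39. [r2c5∈{5}] r2c5 has the single candidate 5 ⇒ r2c5=5.

Answer: 2 7 5 6 4 3 9 8 1 / 1 9 4 8 5 2 3 7 6 / 3 6 8 9 1 7 5 4 2 / 6 8 3 5 2 4 7 1 9 / 9 5 7 3 8 1 2 6 4 / 4 1 2 7 6 9 8 5 3 / 5 2 1 4 9 8 6 3 7 / 8 3 9 1 7 6 4 2 5 / 7 4 6 2 3 5 1 9 8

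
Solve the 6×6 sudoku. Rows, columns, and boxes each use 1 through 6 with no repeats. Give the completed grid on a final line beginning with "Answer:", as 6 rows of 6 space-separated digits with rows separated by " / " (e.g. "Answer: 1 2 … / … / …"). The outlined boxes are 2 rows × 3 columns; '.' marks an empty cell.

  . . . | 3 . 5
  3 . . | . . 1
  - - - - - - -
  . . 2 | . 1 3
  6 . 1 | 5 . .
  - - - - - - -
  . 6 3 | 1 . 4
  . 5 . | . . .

Step 1. [r3c2∈{4}] nothing but 4 survives at r3c2 ⇒ r3c2=4.
Step 2. [r2c4∈{2,4,6}] in col 4, 4 fits only at r2c4 ⇒ r2c4=4.
Step 3. [r6c4∈{2,6}] col 4 places 2 nowhere but r6c4. So r6c4=2.
Step 4. [r2c2∈{2}] nothing but 2 survives at r2c2. So r2c2=2.
Step 5. [r2c5∈{6}] r2c5's peers cover all but 6. So r2c5=6.
Step 6. [r6c1∈{1,4}] r6c1 is the only open cell in row 6 admitting 1 ⇒ r6c1=1.
Step 7. [r1c3∈{4,6}] r1c3 is the only open cell in row 1 admitting 6, so r1c3=6.
Step 8. [r4c6∈{2}] r4c6 is down to just 2, so r4c6=2.
Step 9. [r6c5∈{3}] r6c5's peers cover all but 3 ⇒ r6c5=3.
Step 10. [r2c3∈{5}] r2c3 has the single candidate 5. So r2c3=5.
Step 11. [r5c1∈{2}] r5c1 is down to just 2. So r5c1=2.
Step 12. [r1c1∈{4}] r1c1's peers cover all but 4 ⇒ r1c1=4.
Step 13. [r6c3∈{4}] r6c3's peers cover all but 4. So r6c3=4.
Step 14. [r3c1∈{5}] r3c1 is down to just 5. So r3c1=5.
Step 15. [r6c6∈{6}] r6c6 is down to just 6. So r6c6=6.
Step 16. [r1c5∈{2}] r1c5 has the single candidate 2 ⇒ r1c5=2.
Step 17. [r4c5∈{4}] nothing but 4 survives at r4c5 ⇒ r4c5=4.
Step 18. [r3c4∈{6}] only 6 remains possible at r3c4 ⇒ r3c4=6.
Step 19. [r5c5∈{5}] r5c5 has the single candidate 5, so r5c5=5.
Step 20. [r4c2∈{3}] only 3 remains possible at r4c2. So r4c2=3.
Step 21. [r1c2∈{1}] r1c2's peers cover all but 1. So r1c2=1.

Answer: 4 1 6 3 2 5 / 3 2 5 4 6 1 / 5 4 2 6 1 3 / 6 3 1 5 4 2 / 2 6 3 1 5 4 / 1 5 4 2 3 6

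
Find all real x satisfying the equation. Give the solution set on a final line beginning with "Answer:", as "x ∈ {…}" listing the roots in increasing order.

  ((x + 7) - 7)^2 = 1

Step 1. [((x + 7) - 7)^2 = 1] LHS squared, RHS 1 ≥ 0: apply √ (±), so sqrt: (x + 7) - 7 = 1 or -1.
Step 2. [(x + 7) - 7 = 1 or -1] add 7: x sits inside (… - 7). So sub: x + 7 = 8 or 6.
Step 3. [x + 7 = 8 or 6] 7 comes off first (subtract 7), so sub: x = 1 or -1.

Answer: x ∈ {-1, 1}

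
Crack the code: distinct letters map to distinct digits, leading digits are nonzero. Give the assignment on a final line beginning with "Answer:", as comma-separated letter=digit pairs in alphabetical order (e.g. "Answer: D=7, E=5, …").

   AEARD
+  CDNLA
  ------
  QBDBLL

Step 1. [col 1: D + A ≡ L (mod 10)] D=3 is one option consistent with column 1 (D + A ≡ L (mod 10), carry-in 0) — take it, so D=3.
Step 2. [col 1: D + A ≡ L (mod 10)] several values work for A in column 1 (D + A ≡ L (mod 10), carry-in 0); try A=5 ⇒ A=5.
Step 3. [Q] the sum has 6 digits but both addends have 5; that extra leading digit Q is the final carry, namely 1 ⇒ Q=1.
Step 4. [col 1: D + A ≡ L (mod 10)] in column 1 we have D+A≡L with carry-in 0; given D=3, A=5 and digits 1,3,5 already taken and all letters distinct, that pins L to 8 ⇒ L=8.
Step 5. [col 2: R + L ≡ L (mod 10)] column 2: given L=8, carry-in 0, and digits 1,3,5,8 already taken and all letters distinct, R+L≡L (mod 10) forces R=0, so R=0.
Step 6. [col 3: A + N ≡ B (mod 10)] N=7 is one option consistent with column 3 (A + N ≡ B (mod 10), carry-in 0) — take it ⇒ N=7.
Step 7. [col 3: A + N ≡ B (mod 10)] from column 3 (A=5, N=7, carry-in 0, digits 0,1,3,5,7,8 already taken and all letters distinct): B must equal 2 ⇒ B=2.
Step 8. [col 4: E + D ≡ D (mod 10)] column 4 reads E+D+carry(1)=D with D=3; with digits 0,1,2,3,5,7,8 already taken and all letters distinct, the only value for E is 9, so E=9.
Step 9. [col 5: A + C ≡ B (mod 10)] column 5: given A=5, B=2, carry-in 1, and digits 0,1,2,3,5,7,8,9 already taken and all letters distinct, A+C≡B (mod 10) forces C=6, so C=6.

Answer: A=5, B=2, C=6, D=3, E=9, L=8, N=7, Q=1, R=0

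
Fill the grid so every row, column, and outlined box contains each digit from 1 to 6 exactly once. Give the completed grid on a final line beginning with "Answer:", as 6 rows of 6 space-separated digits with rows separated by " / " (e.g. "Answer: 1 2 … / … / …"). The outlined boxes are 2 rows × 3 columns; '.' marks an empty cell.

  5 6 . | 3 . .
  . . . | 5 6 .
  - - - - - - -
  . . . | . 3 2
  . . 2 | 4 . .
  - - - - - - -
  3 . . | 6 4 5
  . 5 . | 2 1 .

Step 1. [r3c4∈{1}] r3c4 has the single candidate 1, so r3c4=1.
Step 2. [r5c3∈{1}] r5c3's peers cover all but 1 ⇒ r5c3=1.
Step 3. [r1c3∈{4}] only 4 remains possible at r1c3 ⇒ r1c3=4.
Step 4. [r6c1∈{4,6}] r6c1 is the only open cell in row 6 admitting 4. So r6c1=4.
Step 5. [r3c1∈{6}] nothing but 6 survives at r3c1 ⇒ r3c1=6.
Step 6. [r2c1∈{1,2}] across col 1, 2 lands solely at r2c1. So r2c1=2.
Step 7. [r2c2∈{1,3}] in box 1, 1 fits only at r2c2 ⇒ r2c2=1.
Step 8. [r6c6∈{3}] r6c6 is down to just 3, so r6c6=3.
Step 9. [r5c2∈{2}] only 2 remains possible at r5c2 ⇒ r5c2=2.
Step 10. [r3c3∈{5}] nothing but 5 survives at r3c3. So r3c3=5.
Step 11. [r1c6∈{1}] r1c6 is down to just 1, so r1c6=1.
Step 12. [r4c5∈{5}] nothing but 5 survives at r4c5. So r4c5=5.
Step 13. [r2c6∈{4}] r2c6 is down to just 4, so r2c6=4.
Step 14. [r1c5∈{2}] r1c5 has the single candidate 2, so r1c5=2.
Step 15. [r2c3∈{3}] r2c3's peers cover all but 3 ⇒ r2c3=3.
Step 16. [r4c6∈{6}] r4c6 is down to just 6. So r4c6=6.
Step 17. [r4c2∈{3}] r4c2 is down to just 3 ⇒ r4c2=3.
Step 18. [r6c3∈{6}] nothing but 6 survives at r6c3. So r6c3=6.
Step 19. [r3c2∈{4}] r3c2 has the single candidate 4. So r3c2=4.
Step 20. [r4c1∈{1}] r4c1 has the single candidate 1 ⇒ r4c1=1.

Answer: 5 6 4 3 2 1 / 2 1 3 5 6 4 / 6 4 5 1 3 2 / 1 3 2 4 5 6 / 3 2 1 6 4 5 / 4 5 6 2 1 3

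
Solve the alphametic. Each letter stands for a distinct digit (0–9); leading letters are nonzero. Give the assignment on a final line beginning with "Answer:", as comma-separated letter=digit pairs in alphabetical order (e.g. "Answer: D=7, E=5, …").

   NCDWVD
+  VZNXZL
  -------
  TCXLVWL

Step 1. [col 1: D + L ≡ L (mod 10)] column 1 reads D+L+carry(0)=L with nothing yet; with all letters distinct, none taken yet, the only value for D is 0, so D=0.
Step 2. [T] T is the leading digit of a 7-digit sum of two 6-digit numbers; the final carry is exactly 1. So T=1.
Step 3. [col 1: D + L ≡ L (mod 10)] no forcing yet in column 1 (carry-in 0); L=8 is free and consistent — try it ⇒ L=8.
Step 4. [col 2: V + Z ≡ W (mod 10)] several values work for W in column 2 (V + Z ≡ W (mod 10), carry-in 0); try W=9. So W=9.
Step 5. [col 2: V + Z ≡ W (mod 10)] no forcing yet in column 2 (carry-in 0); V=5 is free and consistent — try it. So V=5.
Step 6. [col 2: V + Z ≡ W (mod 10)] column 2 reads V+Z+carry(0)=W with V=5, W=9; with digits 0,1,5,8,9 already taken and all letters distinct, the only value for Z is 4, so Z=4.
Step 7. [col 3: W + X ≡ V (mod 10)] from column 3 (W=9, V=5, carry-in 0, digits 0,1,4,5,8,9 already taken and all letters distinct): X must equal 6 ⇒ X=6.
Step 8. [col 4: D + N ≡ L (mod 10)] from column 4 (D=0, L=8, carry-in 1, digits 0,1,4,5,6,8,9 already taken and all letters distinct): N must equal 7, so N=7.
Step 9. [col 5: C + Z ≡ X (mod 10)] from column 5 (Z=4, X=6, carry-in 0, digits 0,1,4,5,6,7,8,9 already taken and all letters distinct): C must equal 2. So C=2.

Answer: C=2, D=0, L=8, N=7, T=1, V=5, W=9, X=6, Z=4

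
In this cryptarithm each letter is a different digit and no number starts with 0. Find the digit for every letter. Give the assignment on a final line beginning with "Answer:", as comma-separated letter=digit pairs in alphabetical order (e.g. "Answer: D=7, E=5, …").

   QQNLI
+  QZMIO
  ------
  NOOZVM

Step 1. [col 1: I + O ≡ M (mod 10)] column 1 (I + O ≡ M (mod 10), carry-in 0) doesn't pin I yet; pick I=2 and continue. So I=2.
Step 2. [col 1: I + O ≡ M (mod 10)] no forcing yet in column 1 (carry-in 0); M=5 is free and consistent — try it. So M=5.
Step 3. [col 1: I + O ≡ M (mod 10)] from column 1 (I=2, M=5, carry-in 0, digits 2,5 already taken and all letters distinct): O must equal 3. So O=3.
Step 4. [col 2: L + I ≡ V (mod 10)] several values work for V in column 2 (L + I ≡ V (mod 10), carry-in 0); try V=0 ⇒ V=0.
Step 5. [N] adding two 5-digit numbers gives at most 5+1 digits, and here it does — N is that final carry and must be 1, so N=1.
Step 6. [col 2: L + I ≡ V (mod 10)] column 2 reads L+I+carry(0)=V with I=2, V=0; with digits 0,1,2,3,5 already taken and all letters distinct, the only value for L is 8 ⇒ L=8.
Step 7. [col 3: N + M ≡ Z (mod 10)] from column 3 (N=1, M=5, carry-in 1, digits 0,1,2,3,5,8 already taken and all letters distinct): Z must equal 7. So Z=7.
Step 8. [col 4: Q + Z ≡ O (mod 10)] in column 4 we have Q+Z≡O with carry-in 0; given Z=7, O=3 and digits 0,1,2,3,5,7,8 already taken and all letters distinct, that pins Q to 6. So Q=6.

Answer: I=2, L=8, M=5, N=1, O=3, Q=6, V=0, Z=7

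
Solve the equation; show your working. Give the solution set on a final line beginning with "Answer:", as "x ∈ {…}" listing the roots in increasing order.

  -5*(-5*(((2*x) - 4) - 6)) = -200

Step 1. [-5*(-5*(((2*x) - 4) - 6)) = -200] divide by the outer -5, so div: -5*(((2*x) - 4) - 6) = 40.
Step 2. [-5*(((2*x) - 4) - 6) = 40] divide by the outer -5. So div: ((2*x) - 4) - 6 = -8.
Step 3. [((2*x) - 4) - 6 = -8] 6 comes off first (add 6). So sub: (2*x) - 4 = -2.
Step 4. [(2*x) - 4 = -2] 2 | LHS and 2 | -2: pull 2 out ⇒ factor: x - 2 = -1.
Step 5. [x - 2 = -1] the outer -2 inverts by adding 2 ⇒ sub: x = 1.

Answer: x ∈ {1}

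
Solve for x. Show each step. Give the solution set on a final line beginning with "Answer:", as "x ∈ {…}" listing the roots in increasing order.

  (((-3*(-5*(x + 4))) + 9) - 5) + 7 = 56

Step 1. [(((-3*(-5*(x + 4))) + 9) - 5) + 7 = 56] subtract 7: x sits inside (… + 7) ⇒ sub: ((-3*(-5*(x + 4))) + 9) - 5 = 49.
Step 2. [((-3*(-5*(x + 4))) + 9) - 5 = 49] peel the -5: add 5 from each side, so sub: (-3*(-5*(x + 4))) + 9 = 54.
Step 3. [(-3*(-5*(x + 4))) + 9 = 54] -3 | LHS and -3 | 54: pull -3 out ⇒ factor: (-5*(x + 4)) - 3 = -18.
Step 4. [(-5*(x + 4)) - 3 = -18] peel the -3: add 3 from each side ⇒ sub: -5*(x + 4) = -15.
Step 5. [-5*(x + 4) = -15] -5·(inner) — divide through by -5, so div: x + 4 = 3.
Step 6. [x + 4 = 3] 4 comes off first (subtract 4) ⇒ sub: x = -1.

Answer: x ∈ {-1}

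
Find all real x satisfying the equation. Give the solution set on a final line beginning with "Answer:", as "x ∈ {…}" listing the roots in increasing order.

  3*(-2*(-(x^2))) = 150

Step 1. [3*(-2*(-(x^2))) = 150] LHS = 3·(…); ÷3 both sides, so div: -2*(-(x^2)) = 50.
Step 2. [-2*(-(x^2)) = 50] LHS = -2·(…); ÷-2 both sides. So div: -(x^2) = -25.
Step 3. [-(x^2) = -25] flip signs both sides, so neg: x^2 = 25.
Step 4. [x^2 = 25] √ both sides: 25 ≥ 0 gives two branches, so sqrt: x = 5 or -5.

Answer: x ∈ {-5, 5}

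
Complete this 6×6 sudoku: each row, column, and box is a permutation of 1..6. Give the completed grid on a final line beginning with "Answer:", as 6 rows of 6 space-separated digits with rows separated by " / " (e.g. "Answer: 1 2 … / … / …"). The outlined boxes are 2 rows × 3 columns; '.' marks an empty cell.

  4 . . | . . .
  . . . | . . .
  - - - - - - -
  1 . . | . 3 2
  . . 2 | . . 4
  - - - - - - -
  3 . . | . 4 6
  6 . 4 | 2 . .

Step 1. [r4c1∈{5}] only 5 remains possible at r4c1 ⇒ r4c1=5.
Step 2. [r3c3∈{6}] r3c3 is down to just 6, so r3c3=6.
Step 3. [r2c4∈{1,3,4,5,6}] in row 2, 4 fits only at r2c4, so r2c4=4.
Step 4. [r1c4∈{1,3,5,6}] 3 has one home in col 4: r1c4, so r1c4=3.
Step 5. [r5c2∈{1,2,5}] row 5 places 2 nowhere but r5c2 ⇒ r5c2=2.
Step 6. [r1c5∈{1,2,5,6}] row 1 places 2 nowhere but r1c5. So r1c5=2.
Step 7. [r2c5∈{1,5,6}] r2c5 is the only open cell in box 2 admitting 6, so r2c5=6.
Step 8. [r6c5∈{1,5}] r6c5 is the only open cell in col 5 admitting 5. So r6c5=5.
Step 9. [r6c2∈{1}] only 1 remains possible at r6c2, so r6c2=1.
Step 10. [r2c3∈{1,3,5}] col 3 places 3 nowhere but r2c3 ⇒ r2c3=3.
Step 11. [r2c2∈{5}] nothing but 5 survives at r2c2. So r2c2=5.
Step 12. [r1c6∈{1,5}] 5 has one home in row 1: r1c6 ⇒ r1c6=5.
Step 13. [r5c4∈{1}] only 1 remains possible at r5c4, so r5c4=1.
Step 14. [r3c4∈{5}] r3c4's peers cover all but 5. So r3c4=5.
Step 15. [r4c4∈{6}] r4c4's peers cover all but 6, so r4c4=6.
Step 16. [r5c3∈{5}] r5c3 is down to just 5, so r5c3=5.
Step 17. [r2c6∈{1}] r2c6 has the single candidate 1. So r2c6=1.
Step 18. [r2c1∈{2}] only 2 remains possible at r2c1, so r2c1=2.
Step 19. [r3c2∈{4}] r3c2's peers cover all but 4 ⇒ r3c2=4.
Step 20. [r6c6∈{3}] r6c6 is down to just 3 ⇒ r6c6=3.
Step 21. [r1c3∈{1}] r1c3 has the single candidate 1 ⇒ r1c3=1.
Step 22. [r4c5∈{1}] r4c5 has the single candidate 1 ⇒ r4c5=1.
Step 23. [r4c2∈{3}] only 3 remains possible at r4c2 ⇒ r4c2=3.
Step 24. [r1c2∈{6}] r1c2 is down to just 6, so r1c2=6.

Answer: 4 6 1 3 2 5 / 2 5 3 4 6 1 / 1 4 6 5 3 2 / 5 3 2 6 1 4 / 3 2 5 1 4 6 / 6 1 4 2 5 3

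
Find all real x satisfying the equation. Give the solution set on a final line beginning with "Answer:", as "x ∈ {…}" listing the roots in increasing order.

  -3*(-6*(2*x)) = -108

Step 1. [-3*(-6*(2*x)) = -108] leading coefficient -3: divide by -3, so div: -6*(2*x) = 36.
Step 2. [-6*(2*x) = 36] -6·(inner) — divide through by -6. So div: 2*x = -6.
Step 3. [2*x = -6] LHS = 2·(…); ÷2 both sides ⇒ div: x = -3.

Answer: x ∈ {-3}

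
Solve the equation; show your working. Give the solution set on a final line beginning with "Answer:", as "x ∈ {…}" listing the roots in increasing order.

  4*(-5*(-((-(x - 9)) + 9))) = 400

Step 1. [4*(-5*(-((-(x - 9)) + 9))) = 400] LHS = 4·(…); ÷4 both sides ⇒ div: -5*(-((-(x - 9)) + 9)) = 100.
Step 2. [-5*(-((-(x - 9)) + 9)) = 100] divide by the outer -5, so div: -((-(x - 9)) + 9) = -20.
Step 3. [-((-(x - 9)) + 9) = -20] LHS negated; negate both sides, so neg: (-(x - 9)) + 9 = 20.
Step 4. [(-(x - 9)) + 9 = 20] subtract 9: x sits inside (… + 9) ⇒ sub: -(x - 9) = 11.
Step 5. [-(x - 9) = 11] LHS negated; negate both sides. So neg: x - 9 = -11.
Step 6. [x - 9 = -11] add 9: x sits inside (… - 9). So sub: x = -2.

Answer: x ∈ {-2}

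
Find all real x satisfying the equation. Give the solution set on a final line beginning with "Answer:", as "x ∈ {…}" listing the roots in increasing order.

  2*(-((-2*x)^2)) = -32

Step 1. [2*(-((-2*x)^2)) = -32] 2·(inner) — divide through by 2, so div: -((-2*x)^2) = -16.
Step 2. [-((-2*x)^2) = -16] flip signs both sides ⇒ neg: (-2*x)^2 = 16.
Step 3. [(-2*x)^2 = 16] LHS squared, RHS 16 ≥ 0: apply √ (±), so sqrt: -2*x = 4 or -4.
Step 4. [-2*x = 4 or -4] leading coefficient -2: divide by -2, so div: x = -2 or 2.

Answer: x ∈ {-2, 2}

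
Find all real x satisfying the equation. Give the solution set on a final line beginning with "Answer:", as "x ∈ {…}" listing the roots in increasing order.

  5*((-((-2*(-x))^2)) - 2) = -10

Step 1. [5*((-((-2*(-x))^2)) - 2) = -10] divide by the outer 5. So div: (-((-2*(-x))^2)) - 2 = -2.
Step 2. [(-((-2*(-x))^2)) - 2 = -2] 2 comes off first (add 2), so sub: -((-2*(-x))^2) = 0.
Step 3. [-((-2*(-x))^2) = 0] flip signs both sides, so neg: (-2*(-x))^2 = 0.
Step 4. [(-2*(-x))^2 = 0] √ both sides: 0 ≥ 0 gives two branches. So sqrt: -2*(-x) = 0.
Step 5. [-2*(-x) = 0] LHS = -2·(…); ÷-2 both sides ⇒ div: -x = 0.
Step 6. [-x = 0] leading − — multiply by −1 ⇒ neg: x = 0.

Answer: x ∈ {0}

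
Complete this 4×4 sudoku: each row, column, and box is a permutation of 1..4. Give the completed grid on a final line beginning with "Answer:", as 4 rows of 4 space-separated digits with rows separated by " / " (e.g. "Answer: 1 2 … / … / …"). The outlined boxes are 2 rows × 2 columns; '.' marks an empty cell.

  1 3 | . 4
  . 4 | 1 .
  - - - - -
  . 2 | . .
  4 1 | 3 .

Step 1. [r2c4∈{2,3}] 3 has one home in row 2: r2c4. So r2c4=3.
Step 2. [r2c1∈{2}] r2c1's peers cover all but 2. So r2c1=2.
Step 3. [r4c4∈{2}] only 2 remains possible at r4c4. So r4c4=2.
Step 4. [r3c4∈{1}] r3c4's peers cover all but 1, so r3c4=1.
Step 5. [r3c1∈{3}] only 3 remains possible at r3c1, so r3c1=3.
Step 6. [r3c3∈{4}] nothing but 4 survives at r3c3 ⇒ r3c3=4.
Step 7. [r1c3∈{2}] r1c3 has the single candidate 2. So r1c3=2.

Answer: 1 3 2 4 / 2 4 1 3 / 3 2 4 1 / 4 1 3 2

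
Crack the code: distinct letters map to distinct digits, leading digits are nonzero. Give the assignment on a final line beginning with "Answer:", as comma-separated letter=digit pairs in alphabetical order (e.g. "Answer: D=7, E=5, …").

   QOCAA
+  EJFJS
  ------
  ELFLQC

Step 1. [E] the sum has 6 digits but both addends have 5; that extra leading digit E is the final carry, namely 1, so E=1.
Step 2. [col 1: A + S ≡ C (mod 10)] several values work for S in column 1 (A + S ≡ C (mod 10), carry-in 0); try S=7, so S=7.
Step 3. [col 1: A + S ≡ C (mod 10)] several values work for C in column 1 (A + S ≡ C (mod 10), carry-in 0); try C=2. So C=2.
Step 4. [col 1: A + S ≡ C (mod 10)] column 1: given S=7, C=2, carry-in 0, and digits 1,2,7 already taken and all letters distinct, A+S≡C (mod 10) forces A=5, so A=5.
Step 5. [col 2: A + J ≡ Q (mod 10)] J=3 is one option consistent with column 2 (A + J ≡ Q (mod 10), carry-in 1) — take it. So J=3.
Step 6. [col 2: A + J ≡ Q (mod 10)] column 2 reads A+J+carry(1)=Q with A=5, J=3; with digits 1,2,3,5,7 already taken and all letters distinct, the only value for Q is 9 ⇒ Q=9.
Step 7. [col 3: C + F ≡ L (mod 10)] column 3 (C + F ≡ L (mod 10), carry-in 0) doesn't pin F yet; pick F=8 and continue, so F=8.
Step 8. [col 3: C + F ≡ L (mod 10)] column 3 reads C+F+carry(0)=L with C=2, F=8; with digits 1,2,3,5,7,8,9 already taken and all letters distinct, the only value for L is 0 ⇒ L=0.
Step 9. [col 4: O + J ≡ F (mod 10)] column 4 reads O+J+carry(1)=F with J=3, F=8; with digits 0,1,2,3,5,7,8,9 already taken and all letters distinct, the only value for O is 4, so O=4.

Answer: A=5, C=2, E=1, F=8, J=3, L=0, O=4, Q=9, S=7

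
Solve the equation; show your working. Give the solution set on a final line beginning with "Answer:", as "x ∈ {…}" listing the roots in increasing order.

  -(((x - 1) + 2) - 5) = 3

Step 1. [-(((x - 1) + 2) - 5) = 3] flip signs both sides. So neg: ((x - 1) + 2) - 5 = -3.
Step 2. [((x - 1) + 2) - 5 = -3] -5 is outermost — add 5 both sides. So sub: (x - 1) + 2 = 2.
Step 3. [(x - 1) + 2 = 2] peel the +2: subtract 2 from each side ⇒ sub: x - 1 = 0.
Step 4. [x - 1 = 0] the outer -1 inverts by adding 1 ⇒ sub: x = 1.

Answer: x ∈ {1}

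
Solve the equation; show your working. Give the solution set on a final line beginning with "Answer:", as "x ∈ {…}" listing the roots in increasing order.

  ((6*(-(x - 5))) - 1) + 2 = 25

Step 1. [((6*(-(x - 5))) - 1) + 2 = 25] +2 is outermost — subtract 2 both sides ⇒ sub: (6*(-(x - 5))) - 1 = 23.
Step 2. [(6*(-(x - 5))) - 1 = 23] the outer -1 inverts by adding 1. So sub: 6*(-(x - 5)) = 24.
Step 3. [6*(-(x - 5)) = 24] 6·(inner) — divide through by 6, so div: -(x - 5) = 4.
Step 4. [-(x - 5) = 4] flip signs both sides ⇒ neg: x - 5 = -4.
Step 5. [x - 5 = -4] peel the -5: add 5 from each side ⇒ sub: x = 1.

Answer: x ∈ {1}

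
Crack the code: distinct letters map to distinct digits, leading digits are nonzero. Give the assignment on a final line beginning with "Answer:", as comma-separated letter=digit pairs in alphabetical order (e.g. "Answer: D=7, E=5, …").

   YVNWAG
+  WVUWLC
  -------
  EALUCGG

Step 1. [E] the sum has 7 digits but both addends have 6; that extra leading digit E is the final carry, namely 1, so E=1.
Step 2. [col 1: G + C ≡ G (mod 10)] from column 1 (nothing yet, carry-in 0, digits 1 already taken and all letters distinct): C must equal 0 ⇒ C=0.
Step 3. [col 1: G + C ≡ G (mod 10)] column 1 (G + C ≡ G (mod 10), carry-in 0) doesn't pin G yet; pick G=7 and continue. So G=7.
Step 4. [col 2: A + L ≡ G (mod 10)] no forcing yet in column 2 (carry-in 0); A=4 is free and consistent — try it ⇒ A=4.
Step 5. [col 2: A + L ≡ G (mod 10)] from column 2 (A=4, G=7, carry-in 0, digits 0,1,4,7 already taken and all letters distinct): L must equal 3 ⇒ L=3.
Step 6. [col 3: W + W ≡ C (mod 10)] in column 3 we have W+W≡C with carry-in 0; given C=0 and digits 0,1,3,4,7 already taken and all letters distinct, that pins W to 5 ⇒ W=5.
Step 7. [col 4: N + U ≡ U (mod 10)] from column 4 (nothing yet, carry-in 1, digits 0,1,3,4,5,7 already taken and all letters distinct): N must equal 9 ⇒ N=9.
Step 8. [col 4: N + U ≡ U (mod 10)] column 4 (N + U ≡ U (mod 10), carry-in 1) doesn't pin U yet; pick U=2 and continue ⇒ U=2.
Step 9. [col 5: V + V ≡ L (mod 10)] in column 5 we have V+V≡L with carry-in 1; given L=3 and digits 0,1,2,3,4,5,7,9 already taken and all letters distinct, that pins V to 6, so V=6.
Step 10. [col 6: Y + W ≡ A (mod 10)] column 6 reads Y+W+carry(1)=A with W=5, A=4; with digits 0,1,2,3,4,5,6,7,9 already taken and all letters distinct, the only value for Y is 8. So Y=8.

Answer: A=4, C=0, E=1, G=7, L=3, N=9, U=2, V=6, W=5, Y=8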